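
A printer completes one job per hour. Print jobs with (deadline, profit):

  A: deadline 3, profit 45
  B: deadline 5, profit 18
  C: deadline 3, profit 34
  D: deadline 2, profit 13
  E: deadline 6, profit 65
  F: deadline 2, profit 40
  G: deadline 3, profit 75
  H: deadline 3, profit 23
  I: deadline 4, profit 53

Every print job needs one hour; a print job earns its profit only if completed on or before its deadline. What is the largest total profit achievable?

296

By profit: G(d3,75), E(d6,65), I(d4,53), A(d3,45), F(d2,40), C(d3,34), H(d3,23), B(d5,18), D(d2,13)
G→slot 3; E→slot 6; I→slot 4; A→slot 2; F→slot 1; C skipped; H skipped; B→slot 5; D skipped.
Profit = 40 + 45 + 75 + 53 + 18 + 65 = 296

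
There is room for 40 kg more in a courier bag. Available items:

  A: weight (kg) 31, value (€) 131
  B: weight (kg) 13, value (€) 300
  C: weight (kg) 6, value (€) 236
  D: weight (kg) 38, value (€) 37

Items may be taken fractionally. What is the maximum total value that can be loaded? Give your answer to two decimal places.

624.74

Sort by value per unit weight and fill in that order.
Ratios (sorted): C 39.33, B 23.08, A 4.23, D 0.97
take C (6 @ 236); take B (13 @ 300); take 21/31 of A → 88.74. Capacity used 40/40.
Total value = 624.74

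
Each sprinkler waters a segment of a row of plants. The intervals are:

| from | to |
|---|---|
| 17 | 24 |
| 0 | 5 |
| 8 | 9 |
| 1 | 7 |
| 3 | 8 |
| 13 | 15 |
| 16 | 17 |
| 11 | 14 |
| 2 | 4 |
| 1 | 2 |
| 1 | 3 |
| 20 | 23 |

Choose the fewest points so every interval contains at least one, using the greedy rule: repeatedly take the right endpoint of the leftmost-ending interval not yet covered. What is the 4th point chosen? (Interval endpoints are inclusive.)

17

By right end: [1,2]  [1,3]  [2,4]  [0,5]  [1,7]  [3,8]  [8,9]  [11,14]  [13,15]  [16,17]  [20,23]  [17,24]
[1,2] uncovered → point at 2; [3,8] uncovered → point at 8; [11,14] uncovered → point at 14; [16,17] uncovered → point at 17; [20,23] uncovered → point at 23.
Points: 2, 8, 14, 17, 23 (5 total).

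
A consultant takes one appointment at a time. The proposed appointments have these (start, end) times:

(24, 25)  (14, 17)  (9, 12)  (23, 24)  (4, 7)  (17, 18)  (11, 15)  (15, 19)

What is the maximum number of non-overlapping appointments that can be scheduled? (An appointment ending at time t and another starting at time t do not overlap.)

6

By end time: (4,7), (9,12), (11,15), (14,17), (17,18), (15,19), (23,24), (24,25).
Pick (4,7); next start ≥ 7 → (9,12); next start ≥ 12 → (14,17); next start ≥ 17 → (17,18); next start ≥ 18 → (23,24); next start ≥ 24 → (24,25).
Selected 6 appointments.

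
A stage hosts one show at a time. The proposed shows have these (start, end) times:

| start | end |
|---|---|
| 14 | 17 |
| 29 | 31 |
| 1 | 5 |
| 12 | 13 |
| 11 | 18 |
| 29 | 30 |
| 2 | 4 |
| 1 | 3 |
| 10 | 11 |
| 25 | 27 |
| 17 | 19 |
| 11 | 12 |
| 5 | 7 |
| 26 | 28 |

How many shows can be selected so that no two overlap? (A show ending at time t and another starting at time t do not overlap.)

9

By end time: (1,3), (2,4), (1,5), (5,7), (10,11), (11,12), (12,13), (14,17), (11,18), (17,19), (25,27), (26,28), (29,30), (29,31).
Pick (1,3); next start ≥ 3 → (5,7); next start ≥ 7 → (10,11); next start ≥ 11 → (11,12); next start ≥ 12 → (12,13); next start ≥ 13 → (14,17); next start ≥ 17 → (17,19); next start ≥ 19 → (25,27); next start ≥ 27 → (29,30).
Selected 9 shows.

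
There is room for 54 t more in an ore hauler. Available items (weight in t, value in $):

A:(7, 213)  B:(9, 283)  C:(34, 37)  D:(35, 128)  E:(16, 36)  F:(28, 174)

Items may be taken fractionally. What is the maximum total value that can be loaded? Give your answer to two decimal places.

706.57

Order: B (283/9=31.44) > A (213/7=30.43) > F (174/28=6.21) > D (128/35=3.66) > E (36/16=2.25) > C (37/34=1.09)
Fill: take B (9 @ 283) → take A (7 @ 213) → take F (28 @ 174) → take 10/35 of D → 36.57; 54/54 used.
Total value = 706.57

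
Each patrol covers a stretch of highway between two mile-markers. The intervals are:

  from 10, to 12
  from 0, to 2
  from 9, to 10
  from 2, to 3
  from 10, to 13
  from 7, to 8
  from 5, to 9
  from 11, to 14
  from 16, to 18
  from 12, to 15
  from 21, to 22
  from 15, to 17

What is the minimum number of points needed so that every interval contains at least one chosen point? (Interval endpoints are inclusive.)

Process intervals by earliest right end; each time one isn't hit yet, stab at its right endpoint.
Sorted: [0,2] [2,3] [7,8] [5,9] [9,10] [10,12] [10,13] [11,14] [12,15] [15,17] [16,18] [21,22]
{[0,2],[2,3]} hit by 2; {[7,8],[5,9]} hit by 8; {[9,10],[10,12],[10,13]} hit by 10; {[11,14],[12,15]} hit by 14; {[15,17],[16,18]} hit by 17; {[21,22]} hit by 22.
Points: 2, 8, 10, 14, 17, 22 (6 total).

6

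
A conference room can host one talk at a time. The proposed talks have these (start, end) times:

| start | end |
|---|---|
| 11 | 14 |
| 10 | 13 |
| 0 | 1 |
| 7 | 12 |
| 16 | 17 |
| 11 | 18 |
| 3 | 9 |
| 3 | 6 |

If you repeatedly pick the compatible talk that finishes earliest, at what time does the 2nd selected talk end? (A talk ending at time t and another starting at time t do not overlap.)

Greedy by earliest finish: after sorting by end time, pick each interval compatible with the last pick.
By end time: (0,1), (3,6), (3,9), (7,12), (10,13), (11,14), (16,17), (11,18).
Pick (0,1); next start ≥ 1 → (3,6); next start ≥ 6 → (7,12); next start ≥ 12 → (16,17).
Selected: (0,1) (3,6) (7,12) (16,17)

6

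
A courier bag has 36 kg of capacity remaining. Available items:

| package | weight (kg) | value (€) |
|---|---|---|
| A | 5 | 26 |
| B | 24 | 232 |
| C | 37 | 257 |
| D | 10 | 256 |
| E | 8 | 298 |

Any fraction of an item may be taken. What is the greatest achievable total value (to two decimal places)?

728.00

Sort by value per unit weight and fill in that order.
Ratios (sorted): E 37.25, D 25.60, B 9.67, C 6.95, A 5.20
take E (8 @ 298); take D (10 @ 256); take 18/24 of B → 174.00. Capacity used 36/36.
Total value = 728.00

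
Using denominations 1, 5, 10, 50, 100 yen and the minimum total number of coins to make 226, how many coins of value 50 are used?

0

226 = 2×100 + 2×10 + 1×5 + 1×1
Count of 50: 0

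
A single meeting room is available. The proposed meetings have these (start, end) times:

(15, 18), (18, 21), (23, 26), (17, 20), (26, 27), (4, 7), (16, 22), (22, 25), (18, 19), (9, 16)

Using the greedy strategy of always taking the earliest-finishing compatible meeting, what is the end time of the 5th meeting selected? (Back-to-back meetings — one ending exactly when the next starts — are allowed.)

Greedy by earliest finish: after sorting by end time, pick each interval compatible with the last pick.
Sorted by end: (4,7)  (9,16)  (15,18)  (18,19)  (17,20)  (18,21)  (16,22)  (22,25)  (23,26)  (26,27)
take (4,7); take (9,16); skip (15,18); take (18,19); skip (16,22); take (22,25); take (26,27).
Selected: (4,7) (9,16) (18,19) (22,25) (26,27)

27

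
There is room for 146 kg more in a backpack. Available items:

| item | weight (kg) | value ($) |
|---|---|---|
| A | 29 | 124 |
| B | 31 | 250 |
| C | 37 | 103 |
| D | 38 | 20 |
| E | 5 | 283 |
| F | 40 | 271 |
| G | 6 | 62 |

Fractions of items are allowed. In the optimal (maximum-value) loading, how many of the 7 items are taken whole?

5

Greedy by value/weight ratio, highest first.
Order: E (283/5=56.60) > G (62/6=10.33) > B (250/31=8.06) > F (271/40=6.78) > A (124/29=4.28) > C (103/37=2.78) > D (20/38=0.53)
Fill: take E (5 @ 283) → take G (6 @ 62) → take B (31 @ 250) → take F (40 @ 271) → take A (29 @ 124) → take 35/37 of C → 97.43; 146/146 used.
5 item(s) taken whole; one partial (take 35/37 of C).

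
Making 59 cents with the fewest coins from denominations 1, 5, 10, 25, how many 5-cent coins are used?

1

Use the largest denomination that fits, subtract, and repeat.
59 = 2×25 + 1×5 + 4×1
Count of 5: 1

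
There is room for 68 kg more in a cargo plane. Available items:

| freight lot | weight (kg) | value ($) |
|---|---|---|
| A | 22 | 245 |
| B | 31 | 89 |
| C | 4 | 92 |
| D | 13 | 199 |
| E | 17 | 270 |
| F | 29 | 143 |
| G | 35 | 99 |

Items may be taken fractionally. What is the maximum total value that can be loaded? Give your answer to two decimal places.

Order: C (92/4=23.00) > E (270/17=15.88) > D (199/13=15.31) > A (245/22=11.14) > F (143/29=4.93) > B (89/31=2.87) > G (99/35=2.83)
Fill: take C (4 @ 92) → take E (17 @ 270) → take D (13 @ 199) → take A (22 @ 245) → take 12/29 of F → 59.17; 68/68 used.
Total value = 865.17

865.17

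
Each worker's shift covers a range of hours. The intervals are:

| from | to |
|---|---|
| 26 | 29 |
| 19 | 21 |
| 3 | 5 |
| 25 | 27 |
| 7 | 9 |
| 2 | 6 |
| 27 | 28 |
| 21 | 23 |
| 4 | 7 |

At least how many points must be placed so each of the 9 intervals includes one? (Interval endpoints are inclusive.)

4

Process intervals by earliest right end; each time one isn't hit yet, stab at its right endpoint.
By right end: [3,5]  [2,6]  [4,7]  [7,9]  [19,21]  [21,23]  [25,27]  [27,28]  [26,29]
[3,5] uncovered → point at 5; [7,9] uncovered → point at 9; [19,21] uncovered → point at 21; [25,27] uncovered → point at 27.
Points: 5, 9, 21, 27 (4 total).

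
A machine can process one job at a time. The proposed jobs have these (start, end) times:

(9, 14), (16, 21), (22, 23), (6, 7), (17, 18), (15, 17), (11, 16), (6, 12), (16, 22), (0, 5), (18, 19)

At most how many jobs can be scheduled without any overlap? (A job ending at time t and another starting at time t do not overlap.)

Sort by end time and greedily take each interval whose start is ≥ the last chosen end.
Sorted by end: (0,5)  (6,7)  (6,12)  (9,14)  (11,16)  (15,17)  (17,18)  (18,19)  (16,21)  (16,22)  (22,23)
take (0,5); take (6,7); take (9,14); skip (11,16); take (15,17); take (17,18); take (18,19); take (22,23).
Selected 7 jobs.

7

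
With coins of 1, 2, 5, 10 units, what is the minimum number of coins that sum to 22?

3

22 = 2×10 + 1×2
Total coins = 2 + 1 = 3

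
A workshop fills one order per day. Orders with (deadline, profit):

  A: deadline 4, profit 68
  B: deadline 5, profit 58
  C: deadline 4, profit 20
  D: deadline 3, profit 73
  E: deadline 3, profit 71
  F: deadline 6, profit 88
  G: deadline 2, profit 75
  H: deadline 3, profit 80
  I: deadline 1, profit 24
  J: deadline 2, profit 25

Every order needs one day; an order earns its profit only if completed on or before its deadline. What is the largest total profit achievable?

Profit order: F=88 H=80 G=75 D=73 E=71 A=68 B=58 J=25 I=24 C=20
Assign: F→slot 6, H→slot 3, G→slot 2, D→slot 1, E skipped, A→slot 4, B→slot 5, J skipped, I skipped, C skipped.
Slots: [1:D] [2:G] [3:H] [4:A] [5:B] [6:F]
Profit = 73 + 75 + 80 + 68 + 58 + 88 = 442

442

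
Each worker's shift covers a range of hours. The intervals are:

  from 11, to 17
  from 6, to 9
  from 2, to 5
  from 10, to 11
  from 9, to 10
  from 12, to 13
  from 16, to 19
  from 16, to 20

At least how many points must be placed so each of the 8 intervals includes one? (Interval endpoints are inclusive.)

5

Process intervals by earliest right end; each time one isn't hit yet, stab at its right endpoint.
Sorted: [2,5] [6,9] [9,10] [10,11] [12,13] [11,17] [16,19] [16,20]
{[2,5]} hit by 5; {[6,9],[9,10]} hit by 9; {[10,11]} hit by 11; {[12,13],[11,17]} hit by 13; {[16,19],[16,20]} hit by 19.
Points: 5, 9, 11, 13, 19 (5 total).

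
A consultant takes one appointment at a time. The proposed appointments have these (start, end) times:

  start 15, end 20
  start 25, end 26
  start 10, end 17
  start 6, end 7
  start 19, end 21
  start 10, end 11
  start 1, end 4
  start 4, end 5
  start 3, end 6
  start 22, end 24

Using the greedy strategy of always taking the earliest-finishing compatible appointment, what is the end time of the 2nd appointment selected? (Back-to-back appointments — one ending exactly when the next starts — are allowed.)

Sort by end time and greedily take each interval whose start is ≥ the last chosen end.
By end time: (1,4), (4,5), (3,6), (6,7), (10,11), (10,17), (15,20), (19,21), (22,24), (25,26).
Pick (1,4); next start ≥ 4 → (4,5); next start ≥ 5 → (6,7); next start ≥ 7 → (10,11); next start ≥ 11 → (15,20); next start ≥ 20 → (22,24); next start ≥ 24 → (25,26).
Selected: (1,4) (4,5) (6,7) (10,11) (15,20) (22,24) (25,26)

5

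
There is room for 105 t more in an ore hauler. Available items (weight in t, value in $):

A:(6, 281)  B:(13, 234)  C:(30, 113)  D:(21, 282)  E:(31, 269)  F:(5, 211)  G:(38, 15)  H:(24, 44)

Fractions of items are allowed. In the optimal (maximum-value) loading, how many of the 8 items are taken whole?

5

Ratios (sorted): A 46.83, F 42.20, B 18.00, D 13.43, E 8.68, C 3.77, H 1.83, G 0.39
take A (6 @ 281); take F (5 @ 211); take B (13 @ 234); take D (21 @ 282); take E (31 @ 269); take 29/30 of C → 109.23. Capacity used 105/105.
5 item(s) taken whole; one partial (take 29/30 of C).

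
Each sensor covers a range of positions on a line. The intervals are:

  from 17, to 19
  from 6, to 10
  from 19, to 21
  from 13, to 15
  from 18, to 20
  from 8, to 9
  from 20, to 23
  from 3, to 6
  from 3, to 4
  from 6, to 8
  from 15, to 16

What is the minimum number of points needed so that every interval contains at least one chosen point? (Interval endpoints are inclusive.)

5

By right end: [3,4]  [3,6]  [6,8]  [8,9]  [6,10]  [13,15]  [15,16]  [17,19]  [18,20]  [19,21]  [20,23]
[3,4] uncovered → point at 4; [6,8] uncovered → point at 8; [13,15] uncovered → point at 15; [17,19] uncovered → point at 19; [20,23] uncovered → point at 23.
Points: 4, 8, 15, 19, 23 (5 total).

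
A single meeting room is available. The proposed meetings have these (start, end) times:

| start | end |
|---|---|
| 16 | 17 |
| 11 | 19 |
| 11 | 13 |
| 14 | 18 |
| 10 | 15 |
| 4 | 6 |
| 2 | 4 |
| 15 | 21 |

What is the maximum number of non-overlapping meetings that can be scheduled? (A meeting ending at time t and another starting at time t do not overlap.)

Sorted by end: (2,4)  (4,6)  (11,13)  (10,15)  (16,17)  (14,18)  (11,19)  (15,21)
take (2,4); take (4,6); take (11,13); take (16,17).
Selected 4 meetings.

4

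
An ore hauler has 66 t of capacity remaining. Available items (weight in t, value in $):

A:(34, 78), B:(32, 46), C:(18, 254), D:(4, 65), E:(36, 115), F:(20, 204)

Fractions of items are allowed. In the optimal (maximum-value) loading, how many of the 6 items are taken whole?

Greedy by value/weight ratio, highest first.
Order: D (65/4=16.25) > C (254/18=14.11) > F (204/20=10.20) > E (115/36=3.19) > A (78/34=2.29) > B (46/32=1.44)
Fill: take D (4 @ 65) → take C (18 @ 254) → take F (20 @ 204) → take 24/36 of E → 76.67; 66/66 used.
3 item(s) taken whole; one partial (take 24/36 of E).

3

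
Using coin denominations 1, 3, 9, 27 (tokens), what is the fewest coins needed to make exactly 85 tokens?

5

Use the largest denomination that fits, subtract, and repeat.
85 = 3×27 + 1×3 + 1×1
Total coins = 3 + 1 + 1 = 5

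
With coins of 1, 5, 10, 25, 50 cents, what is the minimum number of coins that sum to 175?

Use the largest denomination that fits, subtract, and repeat.
175 − 3×50→25 − 1×25→0
Total coins = 3 + 1 = 4

4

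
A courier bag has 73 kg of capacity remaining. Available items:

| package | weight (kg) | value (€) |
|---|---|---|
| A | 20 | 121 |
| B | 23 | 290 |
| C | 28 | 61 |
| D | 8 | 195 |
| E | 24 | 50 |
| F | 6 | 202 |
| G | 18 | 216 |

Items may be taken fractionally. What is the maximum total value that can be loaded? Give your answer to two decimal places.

Ratios (sorted): F 33.67, D 24.38, B 12.61, G 12.00, A 6.05, C 2.18, E 2.08
take F (6 @ 202); take D (8 @ 195); take B (23 @ 290); take G (18 @ 216); take 18/20 of A → 108.90. Capacity used 73/73.
Total value = 1011.90

1011.90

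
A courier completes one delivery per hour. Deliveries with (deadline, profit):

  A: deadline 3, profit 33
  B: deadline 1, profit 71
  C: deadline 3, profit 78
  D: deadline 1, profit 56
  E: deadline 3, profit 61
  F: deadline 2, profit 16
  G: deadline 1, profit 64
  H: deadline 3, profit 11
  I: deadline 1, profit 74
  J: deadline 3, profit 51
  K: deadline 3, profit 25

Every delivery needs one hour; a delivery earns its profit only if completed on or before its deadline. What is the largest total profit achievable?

213

By profit: C(d3,78), I(d1,74), B(d1,71), G(d1,64), E(d3,61), D(d1,56), J(d3,51), A(d3,33), K(d3,25), F(d2,16), H(d3,11)
C→slot 3; I→slot 1; B skipped; G skipped; E→slot 2; D skipped; J skipped; A skipped; K skipped; F skipped; H skipped.
Profit = 74 + 61 + 78 = 213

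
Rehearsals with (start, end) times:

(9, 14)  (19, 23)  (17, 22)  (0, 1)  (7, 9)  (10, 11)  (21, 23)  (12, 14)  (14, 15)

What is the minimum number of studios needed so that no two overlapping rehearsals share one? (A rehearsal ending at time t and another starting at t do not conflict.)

3

Events (time:±→running): 0:+→1 1:-→0 7:+→1 9:-→0 9:+→1 10:+→2 11:-→1 12:+→2 14:-→1 14:-→0 14:+→1 15:-→0 17:+→1 19:+→2 21:+→3 … peak 3.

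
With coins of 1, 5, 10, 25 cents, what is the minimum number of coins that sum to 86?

5

86 = 3×25 + 1×10 + 1×1
Total coins = 3 + 1 + 1 = 5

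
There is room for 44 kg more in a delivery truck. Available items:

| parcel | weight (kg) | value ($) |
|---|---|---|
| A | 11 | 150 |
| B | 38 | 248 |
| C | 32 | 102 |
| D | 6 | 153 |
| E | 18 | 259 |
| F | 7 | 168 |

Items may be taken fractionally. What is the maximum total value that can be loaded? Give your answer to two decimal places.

743.05

Order: D (153/6=25.50) > F (168/7=24.00) > E (259/18=14.39) > A (150/11=13.64) > B (248/38=6.53) > C (102/32=3.19)
Fill: take D (6 @ 153) → take F (7 @ 168) → take E (18 @ 259) → take A (11 @ 150) → take 2/38 of B → 13.05; 44/44 used.
Total value = 743.05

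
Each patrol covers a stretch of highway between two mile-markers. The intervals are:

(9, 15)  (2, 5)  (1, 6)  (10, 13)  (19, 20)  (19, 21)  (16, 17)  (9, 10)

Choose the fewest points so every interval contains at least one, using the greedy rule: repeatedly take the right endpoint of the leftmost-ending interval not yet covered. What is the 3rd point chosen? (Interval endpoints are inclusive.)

17

Sort by right endpoint; whenever an interval is uncovered, place a point at its right end.
Sorted: [2,5] [1,6] [9,10] [10,13] [9,15] [16,17] [19,20] [19,21]
{[2,5],[1,6]} hit by 5; {[9,10],[10,13],[9,15]} hit by 10; {[16,17]} hit by 17; {[19,20],[19,21]} hit by 20.
Points: 5, 10, 17, 20 (4 total).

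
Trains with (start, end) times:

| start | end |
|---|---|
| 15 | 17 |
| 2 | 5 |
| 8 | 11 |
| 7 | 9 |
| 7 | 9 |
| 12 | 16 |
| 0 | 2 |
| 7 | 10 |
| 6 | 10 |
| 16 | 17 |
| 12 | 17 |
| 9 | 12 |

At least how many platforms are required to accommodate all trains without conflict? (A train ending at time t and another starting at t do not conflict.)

starts: [0, 2, 6, 7, 7, 7, 8, 9, 12, 12, 15, 16]
ends:   [2, 5, 9, 9, 10, 10, 11, 12, 16, 17, 17, 17]
s0→1 e2→0 s2→1 e5→0 s6→1 s7→2 s7→3 s7→4 s8→5  — peak 5.

5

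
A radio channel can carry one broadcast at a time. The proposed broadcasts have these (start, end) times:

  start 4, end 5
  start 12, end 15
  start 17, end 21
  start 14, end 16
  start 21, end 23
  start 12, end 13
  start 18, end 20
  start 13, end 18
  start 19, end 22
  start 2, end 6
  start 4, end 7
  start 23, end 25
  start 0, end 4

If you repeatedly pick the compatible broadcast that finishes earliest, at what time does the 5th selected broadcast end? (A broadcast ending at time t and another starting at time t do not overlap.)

20

By end time: (0,4), (4,5), (2,6), (4,7), (12,13), (12,15), (14,16), (13,18), (18,20), (17,21), (19,22), (21,23), (23,25).
Pick (0,4); next start ≥ 4 → (4,5); next start ≥ 5 → (12,13); next start ≥ 13 → (14,16); next start ≥ 16 → (18,20); next start ≥ 20 → (21,23); next start ≥ 23 → (23,25).
Selected: (0,4) (4,5) (12,13) (14,16) (18,20) (21,23) (23,25)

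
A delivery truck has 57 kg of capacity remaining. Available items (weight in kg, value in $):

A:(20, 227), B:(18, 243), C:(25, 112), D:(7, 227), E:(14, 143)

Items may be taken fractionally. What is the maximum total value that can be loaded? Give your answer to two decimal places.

819.57

Ratios (sorted): D 32.43, B 13.50, A 11.35, E 10.21, C 4.48
take D (7 @ 227); take B (18 @ 243); take A (20 @ 227); take 12/14 of E → 122.57. Capacity used 57/57.
Total value = 819.57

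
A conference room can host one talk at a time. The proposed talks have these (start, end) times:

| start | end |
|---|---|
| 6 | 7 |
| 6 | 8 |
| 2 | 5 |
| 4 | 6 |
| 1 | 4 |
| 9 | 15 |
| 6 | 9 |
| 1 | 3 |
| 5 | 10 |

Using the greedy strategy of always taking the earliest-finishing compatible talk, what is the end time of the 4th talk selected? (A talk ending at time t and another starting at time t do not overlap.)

15

Greedy by earliest finish: after sorting by end time, pick each interval compatible with the last pick.
By end time: (1,3), (1,4), (2,5), (4,6), (6,7), (6,8), (6,9), (5,10), (9,15).
Pick (1,3); next start ≥ 3 → (4,6); next start ≥ 6 → (6,7); next start ≥ 7 → (9,15).
Selected: (1,3) (4,6) (6,7) (9,15)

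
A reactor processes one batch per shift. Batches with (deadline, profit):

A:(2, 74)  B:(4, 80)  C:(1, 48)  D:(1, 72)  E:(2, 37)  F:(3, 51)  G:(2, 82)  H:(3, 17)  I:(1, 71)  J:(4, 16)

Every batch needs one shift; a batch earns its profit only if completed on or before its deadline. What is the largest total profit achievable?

287

Sort by profit descending; place each in the latest free slot ≤ its deadline.
By profit: G(d2,82), B(d4,80), A(d2,74), D(d1,72), I(d1,71), F(d3,51), C(d1,48), E(d2,37), H(d3,17), J(d4,16)
G→slot 2; B→slot 4; A→slot 1; D skipped; I skipped; F→slot 3; C skipped; E skipped; H skipped; J skipped.
Profit = 74 + 82 + 51 + 80 = 287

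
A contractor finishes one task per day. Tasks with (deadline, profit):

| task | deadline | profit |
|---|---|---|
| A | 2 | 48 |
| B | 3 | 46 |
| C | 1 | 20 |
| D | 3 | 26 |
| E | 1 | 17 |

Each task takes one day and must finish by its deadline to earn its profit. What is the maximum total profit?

120

Take jobs in profit order; each goes to the latest open slot no later than its deadline.
By profit: A(d2,48), B(d3,46), D(d3,26), C(d1,20), E(d1,17)
A→slot 2; B→slot 3; D→slot 1; C skipped; E skipped.
Profit = 26 + 48 + 46 = 120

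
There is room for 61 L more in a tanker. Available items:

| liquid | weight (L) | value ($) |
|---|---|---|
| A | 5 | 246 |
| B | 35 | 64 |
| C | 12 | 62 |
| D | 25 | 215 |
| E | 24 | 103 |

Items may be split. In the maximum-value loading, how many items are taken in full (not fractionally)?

3

Sort by value per unit weight and fill in that order.
Order: A (246/5=49.20) > D (215/25=8.60) > C (62/12=5.17) > E (103/24=4.29) > B (64/35=1.83)
Fill: take A (5 @ 246) → take D (25 @ 215) → take C (12 @ 62) → take 19/24 of E → 81.54; 61/61 used.
3 item(s) taken whole; one partial (take 19/24 of E).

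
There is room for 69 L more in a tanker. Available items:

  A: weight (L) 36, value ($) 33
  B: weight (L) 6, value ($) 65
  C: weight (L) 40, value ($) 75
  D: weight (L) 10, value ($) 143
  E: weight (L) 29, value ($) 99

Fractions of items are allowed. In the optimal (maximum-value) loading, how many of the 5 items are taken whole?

3

Greedy by value/weight ratio, highest first.
Ratios (sorted): D 14.30, B 10.83, E 3.41, C 1.88, A 0.92
take D (10 @ 143); take B (6 @ 65); take E (29 @ 99); take 24/40 of C → 45.00. Capacity used 69/69.
3 item(s) taken whole; one partial (take 24/40 of C).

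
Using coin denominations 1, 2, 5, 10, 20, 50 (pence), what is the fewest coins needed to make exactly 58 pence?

4

Use the largest denomination that fits, subtract, and repeat.
58 = 1×50 + 1×5 + 1×2 + 1×1
Total coins = 1 + 1 + 1 + 1 = 4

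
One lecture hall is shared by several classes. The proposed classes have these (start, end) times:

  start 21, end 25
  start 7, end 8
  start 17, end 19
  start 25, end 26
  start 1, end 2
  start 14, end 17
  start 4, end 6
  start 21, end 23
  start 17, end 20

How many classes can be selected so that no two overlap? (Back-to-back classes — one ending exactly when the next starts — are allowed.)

Sorted by end: (1,2)  (4,6)  (7,8)  (14,17)  (17,19)  (17,20)  (21,23)  (21,25)  (25,26)
take (1,2); take (4,6); take (7,8); take (14,17); take (17,19); take (21,23); skip (21,25); take (25,26).
Selected 7 classes.

7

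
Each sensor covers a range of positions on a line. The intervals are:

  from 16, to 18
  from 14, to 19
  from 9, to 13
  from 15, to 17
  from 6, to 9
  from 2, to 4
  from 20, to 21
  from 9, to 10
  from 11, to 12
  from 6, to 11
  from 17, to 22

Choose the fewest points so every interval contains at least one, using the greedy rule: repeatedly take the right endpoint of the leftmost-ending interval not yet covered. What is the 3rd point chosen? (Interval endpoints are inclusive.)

12

Sort by right endpoint; whenever an interval is uncovered, place a point at its right end.
Sorted: [2,4] [6,9] [9,10] [6,11] [11,12] [9,13] [15,17] [16,18] [14,19] [20,21] [17,22]
{[2,4]} hit by 4; {[6,9],[9,10],[6,11]} hit by 9; {[11,12],[9,13]} hit by 12; {[15,17],[16,18],[14,19]} hit by 17; {[20,21],[17,22]} hit by 21.
Points: 4, 9, 12, 17, 21 (5 total).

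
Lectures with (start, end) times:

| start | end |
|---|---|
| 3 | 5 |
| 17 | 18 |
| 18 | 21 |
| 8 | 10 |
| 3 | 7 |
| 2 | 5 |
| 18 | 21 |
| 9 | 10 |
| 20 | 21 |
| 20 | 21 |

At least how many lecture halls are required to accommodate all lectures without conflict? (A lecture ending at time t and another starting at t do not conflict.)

4

starts: [2, 3, 3, 8, 9, 17, 18, 18, 20, 20]
ends:   [5, 5, 7, 10, 10, 18, 21, 21, 21, 21]
s2→1 s3→2 s3→3 e5→2 e5→1 e7→0 s8→1 s9→2 e10→1 e10→0 s17→1 e18→0 s18→1 s18→2 s20→3 s20→4  — peak 4.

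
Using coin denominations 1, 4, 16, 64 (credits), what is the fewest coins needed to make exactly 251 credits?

251 = 3×64 + 3×16 + 2×4 + 3×1
Total coins = 3 + 3 + 2 + 3 = 11

11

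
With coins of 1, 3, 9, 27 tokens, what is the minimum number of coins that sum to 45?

3

Greedy: take as many of the largest coin as possible, then repeat with the remainder.
45 = 1×27 + 2×9
Total coins = 1 + 2 = 3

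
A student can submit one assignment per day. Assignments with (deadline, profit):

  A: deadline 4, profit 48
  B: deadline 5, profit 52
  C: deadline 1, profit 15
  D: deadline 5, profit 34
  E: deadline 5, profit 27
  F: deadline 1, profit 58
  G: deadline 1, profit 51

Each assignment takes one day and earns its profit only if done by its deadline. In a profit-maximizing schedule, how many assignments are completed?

5

Sort by profit descending; place each in the latest free slot ≤ its deadline.
By profit: F(d1,58), B(d5,52), G(d1,51), A(d4,48), D(d5,34), E(d5,27), C(d1,15)
F→slot 1; B→slot 5; G skipped; A→slot 4; D→slot 3; E→slot 2; C skipped.
5 of 7 scheduled.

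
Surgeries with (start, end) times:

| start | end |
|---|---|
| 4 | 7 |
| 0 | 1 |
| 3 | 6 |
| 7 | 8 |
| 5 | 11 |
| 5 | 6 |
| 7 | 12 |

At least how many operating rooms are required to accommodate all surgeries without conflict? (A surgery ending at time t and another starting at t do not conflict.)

The answer is the maximum number of intervals overlapping at any instant.
starts: [0, 3, 4, 5, 5, 7, 7]
ends:   [1, 6, 6, 7, 8, 11, 12]
s0→1 e1→0 s3→1 s4→2 s5→3 s5→4  — peak 4.

4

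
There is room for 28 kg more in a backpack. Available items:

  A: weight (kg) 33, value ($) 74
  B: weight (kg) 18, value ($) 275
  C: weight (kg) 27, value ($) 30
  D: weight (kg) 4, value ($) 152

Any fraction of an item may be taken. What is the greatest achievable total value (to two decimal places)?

440.45

Sort by value per unit weight and fill in that order.
Ratios (sorted): D 38.00, B 15.28, A 2.24, C 1.11
take D (4 @ 152); take B (18 @ 275); take 6/33 of A → 13.45. Capacity used 28/28.
Total value = 440.45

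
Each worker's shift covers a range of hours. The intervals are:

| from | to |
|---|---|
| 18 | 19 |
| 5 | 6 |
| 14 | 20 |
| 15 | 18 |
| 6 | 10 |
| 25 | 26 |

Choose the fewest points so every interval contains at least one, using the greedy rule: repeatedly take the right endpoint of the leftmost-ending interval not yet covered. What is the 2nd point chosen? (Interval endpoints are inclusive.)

18

Process intervals by earliest right end; each time one isn't hit yet, stab at its right endpoint.
By right end: [5,6]  [6,10]  [15,18]  [18,19]  [14,20]  [25,26]
[5,6] uncovered → point at 6; [15,18] uncovered → point at 18; [25,26] uncovered → point at 26.
Points: 6, 18, 26 (3 total).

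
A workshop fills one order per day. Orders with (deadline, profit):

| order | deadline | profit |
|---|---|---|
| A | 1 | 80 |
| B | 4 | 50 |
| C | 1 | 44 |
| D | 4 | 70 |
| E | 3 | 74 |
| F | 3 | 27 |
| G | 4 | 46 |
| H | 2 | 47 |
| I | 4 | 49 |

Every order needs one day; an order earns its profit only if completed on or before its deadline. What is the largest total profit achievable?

By profit: A(d1,80), E(d3,74), D(d4,70), B(d4,50), I(d4,49), H(d2,47), G(d4,46), C(d1,44), F(d3,27)
A→slot 1; E→slot 3; D→slot 4; B→slot 2; I skipped; H skipped; G skipped; C skipped; F skipped.
Profit = 80 + 50 + 74 + 70 = 274

274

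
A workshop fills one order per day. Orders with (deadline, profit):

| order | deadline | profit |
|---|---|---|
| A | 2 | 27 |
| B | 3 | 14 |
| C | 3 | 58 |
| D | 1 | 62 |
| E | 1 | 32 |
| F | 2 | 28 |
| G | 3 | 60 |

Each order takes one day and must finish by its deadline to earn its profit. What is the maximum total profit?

180

Sort by profit descending; place each in the latest free slot ≤ its deadline.
Profit order: D=62 G=60 C=58 E=32 F=28 A=27 B=14
Assign: D→slot 1, G→slot 3, C→slot 2, E skipped, F skipped, A skipped, B skipped.
Slots: [1:D] [2:C] [3:G]
Profit = 62 + 58 + 60 = 180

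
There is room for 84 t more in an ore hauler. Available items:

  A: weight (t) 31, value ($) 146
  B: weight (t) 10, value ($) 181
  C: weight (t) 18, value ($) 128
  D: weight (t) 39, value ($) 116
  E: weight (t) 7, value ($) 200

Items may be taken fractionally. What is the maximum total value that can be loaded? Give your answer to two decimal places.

708.54

Order: E (200/7=28.57) > B (181/10=18.10) > C (128/18=7.11) > A (146/31=4.71) > D (116/39=2.97)
Fill: take E (7 @ 200) → take B (10 @ 181) → take C (18 @ 128) → take A (31 @ 146) → take 18/39 of D → 53.54; 84/84 used.
Total value = 708.54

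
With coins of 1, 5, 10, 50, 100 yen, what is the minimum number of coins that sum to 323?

323 = 3×100 + 2×10 + 3×1
Total coins = 3 + 2 + 3 = 8

8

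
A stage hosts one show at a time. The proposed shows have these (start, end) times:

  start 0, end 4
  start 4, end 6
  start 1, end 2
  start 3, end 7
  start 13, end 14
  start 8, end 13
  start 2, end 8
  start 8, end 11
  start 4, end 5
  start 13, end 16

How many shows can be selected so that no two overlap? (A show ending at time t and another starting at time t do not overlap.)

4

By end time: (1,2), (0,4), (4,5), (4,6), (3,7), (2,8), (8,11), (8,13), (13,14), (13,16).
Pick (1,2); next start ≥ 2 → (4,5); next start ≥ 5 → (8,11); next start ≥ 11 → (13,14).
Selected 4 shows.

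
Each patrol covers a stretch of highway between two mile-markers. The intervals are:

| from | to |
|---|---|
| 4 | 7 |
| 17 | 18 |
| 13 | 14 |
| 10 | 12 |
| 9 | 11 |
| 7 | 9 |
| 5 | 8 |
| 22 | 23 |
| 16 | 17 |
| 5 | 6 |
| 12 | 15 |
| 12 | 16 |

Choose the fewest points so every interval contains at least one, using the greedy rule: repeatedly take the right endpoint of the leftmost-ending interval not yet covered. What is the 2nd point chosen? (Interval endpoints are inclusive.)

9

By right end: [5,6]  [4,7]  [5,8]  [7,9]  [9,11]  [10,12]  [13,14]  [12,15]  [12,16]  [16,17]  [17,18]  [22,23]
[5,6] uncovered → point at 6; [7,9] uncovered → point at 9; [10,12] uncovered → point at 12; [13,14] uncovered → point at 14; [16,17] uncovered → point at 17; [22,23] uncovered → point at 23.
Points: 6, 9, 12, 14, 17, 23 (6 total).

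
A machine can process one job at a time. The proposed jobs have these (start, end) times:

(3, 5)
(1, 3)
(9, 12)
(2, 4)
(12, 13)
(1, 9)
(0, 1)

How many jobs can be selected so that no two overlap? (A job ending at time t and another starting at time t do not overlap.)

Sorted by end: (0,1)  (1,3)  (2,4)  (3,5)  (1,9)  (9,12)  (12,13)
take (0,1); take (1,3); take (3,5); take (9,12); take (12,13).
Selected 5 jobs.

5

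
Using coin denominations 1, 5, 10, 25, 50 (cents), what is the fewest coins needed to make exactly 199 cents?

10

Use the largest denomination that fits, subtract, and repeat.
199 = 3×50 + 1×25 + 2×10 + 4×1
Total coins = 3 + 1 + 2 + 4 = 10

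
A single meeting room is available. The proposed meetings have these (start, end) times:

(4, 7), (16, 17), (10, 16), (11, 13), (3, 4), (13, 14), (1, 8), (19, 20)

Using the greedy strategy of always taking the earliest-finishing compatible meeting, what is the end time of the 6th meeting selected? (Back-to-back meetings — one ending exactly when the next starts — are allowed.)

20

Sort by end time and greedily take each interval whose start is ≥ the last chosen end.
Sorted by end: (3,4)  (4,7)  (1,8)  (11,13)  (13,14)  (10,16)  (16,17)  (19,20)
take (3,4); take (4,7); skip (1,8); take (11,13); take (13,14); take (16,17); take (19,20).
Selected: (3,4) (4,7) (11,13) (13,14) (16,17) (19,20)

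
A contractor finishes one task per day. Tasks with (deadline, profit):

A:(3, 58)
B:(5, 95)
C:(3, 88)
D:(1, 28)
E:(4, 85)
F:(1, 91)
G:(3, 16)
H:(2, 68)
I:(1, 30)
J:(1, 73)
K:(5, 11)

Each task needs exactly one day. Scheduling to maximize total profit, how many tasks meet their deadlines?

5

By profit: B(d5,95), F(d1,91), C(d3,88), E(d4,85), J(d1,73), H(d2,68), A(d3,58), I(d1,30), D(d1,28), G(d3,16), K(d5,11)
B→slot 5; F→slot 1; C→slot 3; E→slot 4; J skipped; H→slot 2; A skipped; I skipped; D skipped; G skipped; K skipped.
5 of 11 scheduled.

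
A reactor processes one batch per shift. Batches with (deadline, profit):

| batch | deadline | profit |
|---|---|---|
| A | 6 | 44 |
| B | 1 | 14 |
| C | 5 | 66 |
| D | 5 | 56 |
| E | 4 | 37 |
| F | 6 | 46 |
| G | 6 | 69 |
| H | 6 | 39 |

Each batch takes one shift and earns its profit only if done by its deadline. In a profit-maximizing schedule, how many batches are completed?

6

Take jobs in profit order; each goes to the latest open slot no later than its deadline.
By profit: G(d6,69), C(d5,66), D(d5,56), F(d6,46), A(d6,44), H(d6,39), E(d4,37), B(d1,14)
G→slot 6; C→slot 5; D→slot 4; F→slot 3; A→slot 2; H→slot 1; E skipped; B skipped.
6 of 8 scheduled.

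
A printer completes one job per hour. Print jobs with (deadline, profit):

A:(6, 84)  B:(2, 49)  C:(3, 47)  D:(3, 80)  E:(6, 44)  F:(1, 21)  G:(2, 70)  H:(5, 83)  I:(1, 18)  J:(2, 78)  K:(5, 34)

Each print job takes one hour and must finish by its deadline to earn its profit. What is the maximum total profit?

Take jobs in profit order; each goes to the latest open slot no later than its deadline.
Profit order: A=84 H=83 D=80 J=78 G=70 B=49 C=47 E=44 K=34 F=21 I=18
Assign: A→slot 6, H→slot 5, D→slot 3, J→slot 2, G→slot 1, B skipped, C skipped, E→slot 4, K skipped, F skipped, I skipped.
Slots: [1:G] [2:J] [3:D] [4:E] [5:H] [6:A]
Profit = 70 + 78 + 80 + 44 + 83 + 84 = 439

439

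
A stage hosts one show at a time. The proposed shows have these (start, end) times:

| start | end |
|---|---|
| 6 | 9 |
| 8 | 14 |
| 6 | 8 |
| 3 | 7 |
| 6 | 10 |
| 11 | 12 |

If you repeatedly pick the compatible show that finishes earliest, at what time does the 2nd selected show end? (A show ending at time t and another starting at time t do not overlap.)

Greedy by earliest finish: after sorting by end time, pick each interval compatible with the last pick.
By end time: (3,7), (6,8), (6,9), (6,10), (11,12), (8,14).
Pick (3,7); next start ≥ 7 → (11,12).
Selected: (3,7) (11,12)

12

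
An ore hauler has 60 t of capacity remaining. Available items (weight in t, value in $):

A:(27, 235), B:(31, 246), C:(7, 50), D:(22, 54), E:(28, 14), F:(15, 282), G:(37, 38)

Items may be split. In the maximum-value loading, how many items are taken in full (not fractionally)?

2

Ratios (sorted): F 18.80, A 8.70, B 7.94, C 7.14, D 2.45, G 1.03, E 0.50
take F (15 @ 282); take A (27 @ 235); take 18/31 of B → 142.84. Capacity used 60/60.
2 item(s) taken whole; one partial (take 18/31 of B).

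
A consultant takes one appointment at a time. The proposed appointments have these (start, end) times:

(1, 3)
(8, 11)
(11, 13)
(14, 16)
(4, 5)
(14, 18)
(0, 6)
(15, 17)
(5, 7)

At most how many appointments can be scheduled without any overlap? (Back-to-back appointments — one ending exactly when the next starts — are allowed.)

Greedy by earliest finish: after sorting by end time, pick each interval compatible with the last pick.
Sorted by end: (1,3)  (4,5)  (0,6)  (5,7)  (8,11)  (11,13)  (14,16)  (15,17)  (14,18)
take (1,3); take (4,5); take (5,7); take (8,11); take (11,13); take (14,16); skip (15,17); skip (14,18).
Selected 6 appointments.

6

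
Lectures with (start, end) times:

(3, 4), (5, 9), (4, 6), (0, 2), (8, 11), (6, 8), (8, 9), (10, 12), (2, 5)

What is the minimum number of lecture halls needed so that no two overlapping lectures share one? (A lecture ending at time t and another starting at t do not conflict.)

The answer is the maximum number of intervals overlapping at any instant.
starts: [0, 2, 3, 4, 5, 6, 8, 8, 10]
ends:   [2, 4, 5, 6, 8, 9, 9, 11, 12]
s0→1 e2→0 s2→1 s3→2 e4→1 s4→2 e5→1 s5→2 e6→1 s6→2 e8→1 s8→2 s8→3  — peak 3.

3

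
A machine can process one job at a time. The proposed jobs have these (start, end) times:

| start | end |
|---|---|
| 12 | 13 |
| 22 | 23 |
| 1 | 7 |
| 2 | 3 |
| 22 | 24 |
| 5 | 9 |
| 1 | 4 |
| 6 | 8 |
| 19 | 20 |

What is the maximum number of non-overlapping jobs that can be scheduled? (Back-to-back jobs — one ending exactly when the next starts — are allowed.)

5

Order by finish time; keep every interval that doesn't clash with the previous kept one.
By end time: (2,3), (1,4), (1,7), (6,8), (5,9), (12,13), (19,20), (22,23), (22,24).
Pick (2,3); next start ≥ 3 → (6,8); next start ≥ 8 → (12,13); next start ≥ 13 → (19,20); next start ≥ 20 → (22,23).
Selected 5 jobs.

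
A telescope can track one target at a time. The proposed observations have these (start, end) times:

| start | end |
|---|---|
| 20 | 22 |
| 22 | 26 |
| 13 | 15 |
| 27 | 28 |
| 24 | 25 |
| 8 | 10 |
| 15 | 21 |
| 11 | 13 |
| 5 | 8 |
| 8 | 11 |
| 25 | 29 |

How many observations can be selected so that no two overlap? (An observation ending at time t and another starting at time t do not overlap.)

Sort by end time and greedily take each interval whose start is ≥ the last chosen end.
By end time: (5,8), (8,10), (8,11), (11,13), (13,15), (15,21), (20,22), (24,25), (22,26), (27,28), (25,29).
Pick (5,8); next start ≥ 8 → (8,10); next start ≥ 10 → (11,13); next start ≥ 13 → (13,15); next start ≥ 15 → (15,21); next start ≥ 21 → (24,25); next start ≥ 25 → (27,28).
Selected 7 observations.

7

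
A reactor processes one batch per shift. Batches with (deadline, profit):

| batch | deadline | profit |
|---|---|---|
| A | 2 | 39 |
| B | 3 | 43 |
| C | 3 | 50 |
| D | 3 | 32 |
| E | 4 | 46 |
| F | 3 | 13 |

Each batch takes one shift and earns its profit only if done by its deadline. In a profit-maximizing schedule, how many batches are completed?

Profit order: C=50 E=46 B=43 A=39 D=32 F=13
Assign: C→slot 3, E→slot 4, B→slot 2, A→slot 1, D skipped, F skipped.
Slots: [1:A] [2:B] [3:C] [4:E]
4 of 6 scheduled.

4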